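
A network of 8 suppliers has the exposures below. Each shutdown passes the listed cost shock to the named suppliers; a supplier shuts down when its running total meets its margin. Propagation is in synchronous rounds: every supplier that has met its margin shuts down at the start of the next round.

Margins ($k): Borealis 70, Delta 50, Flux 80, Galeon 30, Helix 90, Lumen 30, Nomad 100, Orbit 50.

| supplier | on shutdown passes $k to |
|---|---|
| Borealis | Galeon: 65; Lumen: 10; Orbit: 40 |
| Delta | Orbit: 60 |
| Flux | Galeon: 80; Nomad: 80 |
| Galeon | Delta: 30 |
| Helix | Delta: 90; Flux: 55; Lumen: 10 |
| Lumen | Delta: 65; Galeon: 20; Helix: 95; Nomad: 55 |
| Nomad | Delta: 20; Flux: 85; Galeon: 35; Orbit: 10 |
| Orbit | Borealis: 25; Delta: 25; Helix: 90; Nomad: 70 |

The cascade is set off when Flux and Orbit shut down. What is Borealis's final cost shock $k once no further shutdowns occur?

25

Round 1 — Flux, Orbit shut down (initial).
  Borealis: +25 → 25 < 70
  Delta: +25 → 25 < 50
  Galeon: +80 → 80 ≥ 30
  Helix: +90 → 90 ≥ 90
  Nomad: +80+70 → 150 ≥ 100
Round 2 — Galeon, Helix, Nomad shut down.
  Delta: +30+90+20 → 165 ≥ 50
  Lumen: +10 → 10 < 30
Round 3 — Delta shuts down.
No further shutdowns.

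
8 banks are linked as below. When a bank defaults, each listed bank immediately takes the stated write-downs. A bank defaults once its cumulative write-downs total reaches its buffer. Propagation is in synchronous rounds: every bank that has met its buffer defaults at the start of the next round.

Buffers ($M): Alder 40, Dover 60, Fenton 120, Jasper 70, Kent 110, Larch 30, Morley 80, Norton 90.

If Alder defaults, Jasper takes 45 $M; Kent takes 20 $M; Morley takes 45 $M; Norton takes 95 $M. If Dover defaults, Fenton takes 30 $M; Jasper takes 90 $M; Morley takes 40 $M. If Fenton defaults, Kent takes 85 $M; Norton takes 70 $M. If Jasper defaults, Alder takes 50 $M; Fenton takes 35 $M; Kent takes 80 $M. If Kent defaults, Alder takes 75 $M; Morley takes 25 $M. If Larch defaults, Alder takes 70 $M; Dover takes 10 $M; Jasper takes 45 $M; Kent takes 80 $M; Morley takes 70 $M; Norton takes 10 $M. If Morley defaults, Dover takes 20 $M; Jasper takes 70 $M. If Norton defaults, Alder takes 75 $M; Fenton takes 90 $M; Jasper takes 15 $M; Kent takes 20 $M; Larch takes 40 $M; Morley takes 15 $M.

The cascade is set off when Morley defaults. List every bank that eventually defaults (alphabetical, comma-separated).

Round 1 — Morley defaults (initial).
  Dover: +20 → 20 < 60
  Jasper: +70 → 70 ≥ 70
Round 2 — Jasper defaults.
  Alder: +50 → 50 ≥ 40
  Fenton: +35 → 35 < 120
  Kent: +80 → 80 < 110
Round 3 — Alder defaults.
  Kent: +20 → 100 < 110
  Norton: +95 → 95 ≥ 90
Round 4 — Norton defaults.
  Fenton: +90 → 125 ≥ 120
  Kent: +20 → 120 ≥ 110
  Larch: +40 → 40 ≥ 30
Round 5 — Fenton, Kent, Larch default.
  Dover: +10 → 30 < 60
No further defaults.

Alder, Fenton, Jasper, Kent, Larch, Morley, Norton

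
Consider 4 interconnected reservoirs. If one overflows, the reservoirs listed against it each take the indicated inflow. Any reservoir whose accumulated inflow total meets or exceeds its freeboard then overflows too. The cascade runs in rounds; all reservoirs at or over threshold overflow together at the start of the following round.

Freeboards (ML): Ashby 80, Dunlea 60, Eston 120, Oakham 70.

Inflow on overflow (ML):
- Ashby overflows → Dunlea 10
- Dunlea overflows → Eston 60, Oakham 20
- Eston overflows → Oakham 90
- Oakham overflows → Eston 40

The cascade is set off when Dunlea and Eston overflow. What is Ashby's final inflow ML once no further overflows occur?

0

Round 1 — Dunlea, Eston overflow (initial).
  Oakham: +20+90 → 110 ≥ 70
Round 2 — Oakham overflows.
No further overflows.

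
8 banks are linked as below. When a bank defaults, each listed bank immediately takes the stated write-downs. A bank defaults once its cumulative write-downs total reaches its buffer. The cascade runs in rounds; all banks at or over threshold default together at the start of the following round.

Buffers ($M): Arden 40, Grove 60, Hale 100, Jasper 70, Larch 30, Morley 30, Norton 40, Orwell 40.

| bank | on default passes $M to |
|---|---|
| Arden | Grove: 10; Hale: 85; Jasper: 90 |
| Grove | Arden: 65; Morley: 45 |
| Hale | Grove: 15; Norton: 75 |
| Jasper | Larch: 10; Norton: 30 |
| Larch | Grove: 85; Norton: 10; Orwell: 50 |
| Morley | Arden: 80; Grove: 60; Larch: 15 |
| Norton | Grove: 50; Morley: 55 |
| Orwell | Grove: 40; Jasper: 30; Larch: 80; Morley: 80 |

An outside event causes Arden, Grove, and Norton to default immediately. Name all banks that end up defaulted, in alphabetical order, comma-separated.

Round 1 — Arden, Grove, Norton default (initial).
  Hale: +85 → 85 < 100
  Jasper: +90 → 90 ≥ 70
  Morley: +45+55 → 100 ≥ 30
Round 2 — Jasper, Morley default.
  Larch: +10+15 → 25 < 30
No further defaults.

Arden, Grove, Jasper, Morley, Norton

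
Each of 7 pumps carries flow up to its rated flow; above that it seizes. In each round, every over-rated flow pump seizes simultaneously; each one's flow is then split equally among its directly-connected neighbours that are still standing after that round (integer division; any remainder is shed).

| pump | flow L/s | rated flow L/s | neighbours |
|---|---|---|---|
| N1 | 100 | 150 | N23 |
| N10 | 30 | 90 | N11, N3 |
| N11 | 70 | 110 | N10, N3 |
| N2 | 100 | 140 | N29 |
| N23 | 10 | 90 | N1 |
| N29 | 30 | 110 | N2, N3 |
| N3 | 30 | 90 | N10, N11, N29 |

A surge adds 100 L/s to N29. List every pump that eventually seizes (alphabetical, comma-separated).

N10, N11, N2, N29, N3

Round 1 — N29 at 130 > 110. N29 seizes.
  N29 sheds 130 L/s to N2, N3: 65 each.
    N2: 100+65 = 165 > 140
    N3: 30+65 = 95 > 90
Round 2 — N2, N3 seize.
  N2 sheds 165 L/s: no online neighbours, lost.
  N3 sheds 95 L/s to N10, N11: 47 each (1 lost).
    N10: 30+47 = 77 ≤ 90
    N11: 70+47 = 117 > 110
Round 3 — N11 seizes.
  N11 sheds 117 L/s to N10: 117 each.
    N10: 77+117 = 194 > 90
Round 4 — N10 seizes.
  N10 sheds 194 L/s: no online neighbours, lost.
No further seizures.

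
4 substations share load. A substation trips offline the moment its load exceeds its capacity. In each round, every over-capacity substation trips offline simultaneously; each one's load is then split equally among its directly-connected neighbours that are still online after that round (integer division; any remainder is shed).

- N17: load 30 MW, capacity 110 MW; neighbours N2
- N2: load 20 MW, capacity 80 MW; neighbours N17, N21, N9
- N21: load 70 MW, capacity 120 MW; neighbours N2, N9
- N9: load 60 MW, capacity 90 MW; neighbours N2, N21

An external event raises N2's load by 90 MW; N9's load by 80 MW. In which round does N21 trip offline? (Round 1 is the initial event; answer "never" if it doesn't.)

Round 1 — N2 at 110 > 80; N9 at 140 > 90. N2, N9 trip offline.
  N2 sheds 110 MW to N17, N21: 55 each.
    N17: 30+55 = 85 ≤ 110
    N21: 70+55 = 125 > 120
  N9 sheds 140 MW to N21: 140 each.
    N21: 125+140 = 265 > 120
Round 2 — N21 trips offline.
  N21 sheds 265 MW: no online neighbours, lost.
No further trips.

2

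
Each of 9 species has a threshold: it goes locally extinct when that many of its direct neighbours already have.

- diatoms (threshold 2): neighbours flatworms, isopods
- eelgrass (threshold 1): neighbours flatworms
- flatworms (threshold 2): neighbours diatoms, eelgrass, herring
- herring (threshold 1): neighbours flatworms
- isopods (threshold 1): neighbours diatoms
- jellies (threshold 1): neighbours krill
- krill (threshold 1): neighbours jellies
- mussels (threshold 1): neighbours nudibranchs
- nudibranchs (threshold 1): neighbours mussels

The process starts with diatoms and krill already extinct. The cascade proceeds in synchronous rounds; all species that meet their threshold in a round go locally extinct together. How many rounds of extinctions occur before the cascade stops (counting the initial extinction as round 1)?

Round 1 — diatoms, krill go locally extinct (initial).
Round 2 — checking thresholds:
  flatworms: 1 of 3 neighbours < 2, below threshold.
  isopods: 1 of 1 neighbours ≥ 1, goes locally extinct.
  jellies: 1 of 1 neighbours ≥ 1, goes locally extinct.
Round 3 — no new extinctions; cascade stops.

2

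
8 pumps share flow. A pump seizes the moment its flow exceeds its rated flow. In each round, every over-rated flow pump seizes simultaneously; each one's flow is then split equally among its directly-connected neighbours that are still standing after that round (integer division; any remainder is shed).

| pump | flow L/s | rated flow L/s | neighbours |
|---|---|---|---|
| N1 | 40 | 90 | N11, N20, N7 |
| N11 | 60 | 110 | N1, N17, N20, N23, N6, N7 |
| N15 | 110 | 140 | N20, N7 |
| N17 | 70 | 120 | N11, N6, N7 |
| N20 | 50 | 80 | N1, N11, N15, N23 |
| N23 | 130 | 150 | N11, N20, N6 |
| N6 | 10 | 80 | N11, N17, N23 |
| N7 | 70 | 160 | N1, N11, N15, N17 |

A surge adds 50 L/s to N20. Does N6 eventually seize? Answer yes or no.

Round 1 — N20 at 100 > 80. N20 seizes.
  N20 sheds 100 L/s to N1, N11, N15, N23: 25 each.
    N1: 40+25 = 65 ≤ 90
    N11: 60+25 = 85 ≤ 110
    N15: 110+25 = 135 ≤ 140
    N23: 130+25 = 155 > 150
Round 2 — N23 seizes.
  N23 sheds 155 L/s to N11, N6: 77 each (1 lost).
    N11: 85+77 = 162 > 110
    N6: 10+77 = 87 > 80
Round 3 — N11, N6 seize.
  N11 sheds 162 L/s to N1, N17, N7: 54 each.
    N1: 65+54 = 119 > 90
    N17: 70+54 = 124 > 120
    N7: 70+54 = 124 ≤ 160
  N6 sheds 87 L/s to N17: 87 each.
    N17: 124+87 = 211 > 120
Round 4 — N1, N17 seize.
  N1 sheds 119 L/s to N7: 119 each.
    N7: 124+119 = 243 > 160
  N17 sheds 211 L/s to N7: 211 each.
    N7: 243+211 = 454 > 160
Round 5 — N7 seizes.
  N7 sheds 454 L/s to N15: 454 each.
    N15: 135+454 = 589 > 140
Round 6 — N15 seizes.
  N15 sheds 589 L/s: no online neighbours, lost.
No further seizures.

yes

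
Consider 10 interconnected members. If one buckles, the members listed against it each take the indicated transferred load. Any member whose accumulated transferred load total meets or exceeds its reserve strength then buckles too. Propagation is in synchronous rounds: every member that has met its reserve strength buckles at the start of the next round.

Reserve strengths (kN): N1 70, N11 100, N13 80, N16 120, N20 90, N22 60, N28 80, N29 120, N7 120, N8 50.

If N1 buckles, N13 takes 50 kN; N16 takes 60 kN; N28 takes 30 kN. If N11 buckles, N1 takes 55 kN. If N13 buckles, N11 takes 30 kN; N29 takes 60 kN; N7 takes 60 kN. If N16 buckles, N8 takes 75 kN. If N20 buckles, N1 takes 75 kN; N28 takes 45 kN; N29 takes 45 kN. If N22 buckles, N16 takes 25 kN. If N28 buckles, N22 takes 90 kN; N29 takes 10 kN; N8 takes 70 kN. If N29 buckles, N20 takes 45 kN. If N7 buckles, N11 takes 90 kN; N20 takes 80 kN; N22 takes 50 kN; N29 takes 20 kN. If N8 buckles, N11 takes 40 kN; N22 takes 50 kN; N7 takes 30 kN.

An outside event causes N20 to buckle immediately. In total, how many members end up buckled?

Round 1 — N20 buckles (initial).
  N1: +75 → 75 ≥ 70
  N28: +45 → 45 < 80
  N29: +45 → 45 < 120
Round 2 — N1 buckles.
  N13: +50 → 50 < 80
  N16: +60 → 60 < 120
  N28: +30 → 75 < 80
No further bucklings.

2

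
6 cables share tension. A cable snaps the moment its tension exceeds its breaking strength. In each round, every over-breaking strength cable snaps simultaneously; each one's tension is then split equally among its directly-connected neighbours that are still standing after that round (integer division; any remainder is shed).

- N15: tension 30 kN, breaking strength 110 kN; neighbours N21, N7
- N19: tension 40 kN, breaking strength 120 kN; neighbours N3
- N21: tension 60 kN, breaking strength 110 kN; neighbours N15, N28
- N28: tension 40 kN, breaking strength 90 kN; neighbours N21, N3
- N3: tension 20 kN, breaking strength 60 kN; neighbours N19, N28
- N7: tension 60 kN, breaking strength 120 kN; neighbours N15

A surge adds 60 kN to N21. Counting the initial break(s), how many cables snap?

Round 1 — N21 at 120 > 110. N21 snaps.
  N21 sheds 120 kN to N15, N28: 60 each.
    N15: 30+60 = 90 ≤ 110
    N28: 40+60 = 100 > 90
Round 2 — N28 snaps.
  N28 sheds 100 kN to N3: 100 each.
    N3: 20+100 = 120 > 60
Round 3 — N3 snaps.
  N3 sheds 120 kN to N19: 120 each.
    N19: 40+120 = 160 > 120
Round 4 — N19 snaps.
  N19 sheds 160 kN: no online neighbours, lost.
No further breaks.

4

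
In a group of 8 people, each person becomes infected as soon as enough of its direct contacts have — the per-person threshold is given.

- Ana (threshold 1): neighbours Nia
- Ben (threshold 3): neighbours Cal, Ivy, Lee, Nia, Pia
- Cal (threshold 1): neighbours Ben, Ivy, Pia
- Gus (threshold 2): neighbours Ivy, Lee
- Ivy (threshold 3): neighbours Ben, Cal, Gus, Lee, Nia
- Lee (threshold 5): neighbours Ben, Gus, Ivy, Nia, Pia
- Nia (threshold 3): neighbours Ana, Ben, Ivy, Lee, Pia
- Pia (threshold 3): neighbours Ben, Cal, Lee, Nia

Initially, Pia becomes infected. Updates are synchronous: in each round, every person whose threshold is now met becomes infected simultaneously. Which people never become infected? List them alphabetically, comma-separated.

Round 1 — Pia becomes infected (initial).
Round 2 — checking thresholds:
  Ben: 1 of 5 neighbours < 3, not yet.
  Cal: 1 of 3 neighbours ≥ 1, becomes infected.
  Lee: 1 of 5 neighbours < 5, not yet.
  Nia: 1 of 5 neighbours < 3, not yet.
Round 3 — no new infections; cascade stops.

Ana, Ben, Gus, Ivy, Lee, Nia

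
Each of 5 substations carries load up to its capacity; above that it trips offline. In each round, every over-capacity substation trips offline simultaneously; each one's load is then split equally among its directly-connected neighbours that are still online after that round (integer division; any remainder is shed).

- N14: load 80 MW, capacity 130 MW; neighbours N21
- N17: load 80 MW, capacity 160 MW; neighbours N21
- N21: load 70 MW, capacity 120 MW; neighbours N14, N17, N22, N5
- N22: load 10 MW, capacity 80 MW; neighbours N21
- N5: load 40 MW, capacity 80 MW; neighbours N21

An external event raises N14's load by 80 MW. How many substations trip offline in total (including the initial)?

4

Round 1 — N14 at 160 > 130. N14 trips offline.
  N14 sheds 160 MW to N21: 160 each.
    N21: 70+160 = 230 > 120
Round 2 — N21 trips offline.
  N21 sheds 230 MW to N17, N22, N5: 76 each (2 lost).
    N17: 80+76 = 156 ≤ 160
    N22: 10+76 = 86 > 80
    N5: 40+76 = 116 > 80
Round 3 — N22, N5 trip offline.
  N22 sheds 86 MW: no online neighbours, lost.
  N5 sheds 116 MW: no online neighbours, lost.
No further trips.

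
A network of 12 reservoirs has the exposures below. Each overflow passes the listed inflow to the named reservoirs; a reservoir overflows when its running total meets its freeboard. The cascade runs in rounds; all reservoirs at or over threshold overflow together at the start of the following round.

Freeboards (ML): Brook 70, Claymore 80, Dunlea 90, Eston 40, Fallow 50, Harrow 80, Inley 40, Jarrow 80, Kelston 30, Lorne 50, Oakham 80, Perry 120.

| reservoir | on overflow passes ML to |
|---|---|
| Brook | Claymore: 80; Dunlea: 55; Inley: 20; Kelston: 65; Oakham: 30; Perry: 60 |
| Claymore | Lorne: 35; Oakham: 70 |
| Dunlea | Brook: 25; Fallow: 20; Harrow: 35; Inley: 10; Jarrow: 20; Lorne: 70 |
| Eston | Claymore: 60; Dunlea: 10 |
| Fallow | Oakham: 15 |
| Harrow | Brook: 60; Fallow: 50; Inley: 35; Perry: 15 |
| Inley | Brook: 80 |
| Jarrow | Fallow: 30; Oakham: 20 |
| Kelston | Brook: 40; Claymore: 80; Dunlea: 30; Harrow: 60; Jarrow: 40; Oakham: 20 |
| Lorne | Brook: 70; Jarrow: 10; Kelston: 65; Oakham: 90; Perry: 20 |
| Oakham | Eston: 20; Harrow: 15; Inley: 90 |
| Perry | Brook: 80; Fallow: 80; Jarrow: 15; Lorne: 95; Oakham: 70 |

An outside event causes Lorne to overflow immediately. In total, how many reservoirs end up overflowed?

Round 1 — Lorne overflows (initial).
  Brook: +70 → 70 ≥ 70
  Jarrow: +10 → 10 < 80
  Kelston: +65 → 65 ≥ 30
  Oakham: +90 → 90 ≥ 80
  Perry: +20 → 20 < 120
Round 2 — Brook, Kelston, Oakham overflow.
  Claymore: +80+80 → 160 ≥ 80
  Dunlea: +55+30 → 85 < 90
  Eston: +20 → 20 < 40
  Harrow: +60+15 → 75 < 80
  Inley: +20+90 → 110 ≥ 40
  Jarrow: +40 → 50 < 80
  Perry: +60 → 80 < 120
Round 3 — Claymore, Inley overflow.
No further overflows.

6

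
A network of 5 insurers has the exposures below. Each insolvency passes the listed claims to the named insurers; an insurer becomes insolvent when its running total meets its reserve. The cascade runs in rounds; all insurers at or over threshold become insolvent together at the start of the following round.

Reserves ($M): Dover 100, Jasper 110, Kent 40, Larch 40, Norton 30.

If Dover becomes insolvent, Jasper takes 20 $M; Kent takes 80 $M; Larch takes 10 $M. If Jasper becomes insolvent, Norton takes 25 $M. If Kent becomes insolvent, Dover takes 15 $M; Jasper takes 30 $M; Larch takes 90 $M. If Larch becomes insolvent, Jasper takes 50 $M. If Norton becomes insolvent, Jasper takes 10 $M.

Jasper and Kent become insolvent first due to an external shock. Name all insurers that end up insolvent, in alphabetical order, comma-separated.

Round 1 — Jasper, Kent become insolvent (initial).
  Dover: +15 → 15 < 100
  Larch: +90 → 90 ≥ 40
  Norton: +25 → 25 < 30
Round 2 — Larch becomes insolvent.
No further insolvencies.

Jasper, Kent, Larch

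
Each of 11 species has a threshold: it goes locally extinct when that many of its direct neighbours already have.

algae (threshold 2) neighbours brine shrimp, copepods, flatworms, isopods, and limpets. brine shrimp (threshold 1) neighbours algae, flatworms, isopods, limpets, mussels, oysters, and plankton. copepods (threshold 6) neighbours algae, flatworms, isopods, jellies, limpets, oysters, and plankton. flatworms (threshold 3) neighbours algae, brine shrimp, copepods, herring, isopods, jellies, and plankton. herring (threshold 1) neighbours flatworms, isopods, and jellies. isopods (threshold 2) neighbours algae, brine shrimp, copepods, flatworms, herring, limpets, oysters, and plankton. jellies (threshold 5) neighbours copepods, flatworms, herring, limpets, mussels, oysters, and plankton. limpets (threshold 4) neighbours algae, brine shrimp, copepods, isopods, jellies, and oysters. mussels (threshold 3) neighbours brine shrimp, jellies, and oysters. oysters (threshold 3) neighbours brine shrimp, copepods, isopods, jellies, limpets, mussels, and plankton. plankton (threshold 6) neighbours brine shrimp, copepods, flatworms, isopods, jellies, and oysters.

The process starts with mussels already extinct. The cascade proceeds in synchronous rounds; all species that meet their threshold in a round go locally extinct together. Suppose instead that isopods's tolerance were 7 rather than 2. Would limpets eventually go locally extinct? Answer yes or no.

no

With isopods's tolerance at 7:
Round 1 — mussels goes locally extinct (initial).
Round 2 — checking thresholds:
  brine shrimp: 1 of 7 neighbours ≥ 1, goes locally extinct.
  jellies: 1 of 7 neighbours < 5, not yet.
  oysters: 1 of 7 neighbours < 3, not yet.
Round 3 — no new extinctions; cascade stops.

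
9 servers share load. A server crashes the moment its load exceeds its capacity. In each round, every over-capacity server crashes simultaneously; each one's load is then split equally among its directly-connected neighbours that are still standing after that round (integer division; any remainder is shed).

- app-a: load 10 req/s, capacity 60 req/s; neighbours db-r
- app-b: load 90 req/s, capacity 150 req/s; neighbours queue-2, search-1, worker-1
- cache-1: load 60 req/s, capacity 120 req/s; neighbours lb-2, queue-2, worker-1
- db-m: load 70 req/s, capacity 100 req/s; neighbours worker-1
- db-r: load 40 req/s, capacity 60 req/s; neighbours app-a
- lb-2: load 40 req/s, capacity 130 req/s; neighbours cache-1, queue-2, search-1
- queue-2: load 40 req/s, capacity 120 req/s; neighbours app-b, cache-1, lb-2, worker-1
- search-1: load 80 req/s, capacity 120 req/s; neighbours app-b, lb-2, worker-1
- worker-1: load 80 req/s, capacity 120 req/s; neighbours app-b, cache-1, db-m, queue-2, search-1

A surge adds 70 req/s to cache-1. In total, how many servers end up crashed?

Round 1 — cache-1 at 130 > 120. cache-1 crashes.
  cache-1 sheds 130 req/s to lb-2, queue-2, worker-1: 43 each (1 lost).
    lb-2: 40+43 = 83 ≤ 130
    queue-2: 40+43 = 83 ≤ 120
    worker-1: 80+43 = 123 > 120
Round 2 — worker-1 crashes.
  worker-1 sheds 123 req/s to app-b, db-m, queue-2, search-1: 30 each (3 lost).
    app-b: 90+30 = 120 ≤ 150
    db-m: 70+30 = 100 ≤ 100
    queue-2: 83+30 = 113 ≤ 120
    search-1: 80+30 = 110 ≤ 120
No further crashes.

2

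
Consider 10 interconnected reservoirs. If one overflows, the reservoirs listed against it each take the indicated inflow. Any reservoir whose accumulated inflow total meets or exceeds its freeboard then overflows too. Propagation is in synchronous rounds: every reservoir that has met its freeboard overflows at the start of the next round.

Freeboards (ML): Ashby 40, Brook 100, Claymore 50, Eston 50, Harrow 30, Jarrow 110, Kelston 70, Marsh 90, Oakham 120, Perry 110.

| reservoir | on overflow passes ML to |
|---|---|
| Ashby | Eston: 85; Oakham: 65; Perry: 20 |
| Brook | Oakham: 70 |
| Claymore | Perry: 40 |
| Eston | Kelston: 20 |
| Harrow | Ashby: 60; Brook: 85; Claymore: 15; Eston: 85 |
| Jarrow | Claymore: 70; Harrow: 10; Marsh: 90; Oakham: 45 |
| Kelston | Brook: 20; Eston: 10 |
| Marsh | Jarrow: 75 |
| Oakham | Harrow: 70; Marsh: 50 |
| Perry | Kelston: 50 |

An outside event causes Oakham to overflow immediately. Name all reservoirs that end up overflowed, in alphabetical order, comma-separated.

Ashby, Eston, Harrow, Oakham

Round 1 — Oakham overflows (initial).
  Harrow: +70 → 70 ≥ 30
  Marsh: +50 → 50 < 90
Round 2 — Harrow overflows.
  Ashby: +60 → 60 ≥ 40
  Brook: +85 → 85 < 100
  Claymore: +15 → 15 < 50
  Eston: +85 → 85 ≥ 50
Round 3 — Ashby, Eston overflow.
  Kelston: +20 → 20 < 70
  Perry: +20 → 20 < 110
No further overflows.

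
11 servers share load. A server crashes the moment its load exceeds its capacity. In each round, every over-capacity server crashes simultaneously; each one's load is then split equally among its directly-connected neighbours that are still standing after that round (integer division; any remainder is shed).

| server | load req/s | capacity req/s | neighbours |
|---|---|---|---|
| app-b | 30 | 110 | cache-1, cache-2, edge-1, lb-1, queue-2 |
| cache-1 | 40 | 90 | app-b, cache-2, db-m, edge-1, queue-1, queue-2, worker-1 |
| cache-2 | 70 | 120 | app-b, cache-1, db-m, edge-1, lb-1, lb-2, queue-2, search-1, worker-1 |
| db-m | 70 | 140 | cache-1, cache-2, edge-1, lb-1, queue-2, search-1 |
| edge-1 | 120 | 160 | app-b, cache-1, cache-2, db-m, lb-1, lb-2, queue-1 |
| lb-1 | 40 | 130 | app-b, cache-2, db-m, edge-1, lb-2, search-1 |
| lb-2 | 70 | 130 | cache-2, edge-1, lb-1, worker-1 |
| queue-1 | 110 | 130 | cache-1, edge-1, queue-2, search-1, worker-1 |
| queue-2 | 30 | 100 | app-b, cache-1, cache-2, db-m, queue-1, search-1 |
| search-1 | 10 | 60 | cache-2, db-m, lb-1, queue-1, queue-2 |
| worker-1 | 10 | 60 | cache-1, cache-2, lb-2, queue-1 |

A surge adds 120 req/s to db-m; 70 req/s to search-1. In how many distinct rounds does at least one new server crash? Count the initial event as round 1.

5

Round 1 — db-m at 190 > 140; search-1 at 80 > 60. db-m, search-1 crash.
  db-m sheds 190 req/s to cache-1, cache-2, edge-1, lb-1, queue-2: 38 each.
    cache-1: 40+38 = 78 ≤ 90
    cache-2: 70+38 = 108 ≤ 120
    edge-1: 120+38 = 158 ≤ 160
    lb-1: 40+38 = 78 ≤ 130
    queue-2: 30+38 = 68 ≤ 100
  search-1 sheds 80 req/s to cache-2, lb-1, queue-1, queue-2: 20 each.
    cache-2: 108+20 = 128 > 120
    lb-1: 78+20 = 98 ≤ 130
    queue-1: 110+20 = 130 ≤ 130
    queue-2: 68+20 = 88 ≤ 100
Round 2 — cache-2 crashes.
  cache-2 sheds 128 req/s to app-b, cache-1, edge-1, lb-1, lb-2, queue-2, worker-1: 18 each (2 lost).
    app-b: 30+18 = 48 ≤ 110
    cache-1: 78+18 = 96 > 90
    edge-1: 158+18 = 176 > 160
    lb-1: 98+18 = 116 ≤ 130
    lb-2: 70+18 = 88 ≤ 130
    queue-2: 88+18 = 106 > 100
    worker-1: 10+18 = 28 ≤ 60
Round 3 — cache-1, edge-1, queue-2 crash.
  cache-1 sheds 96 req/s to app-b, queue-1, worker-1: 32 each.
    app-b: 48+32 = 80 ≤ 110
    queue-1: 130+32 = 162 > 130
    worker-1: 28+32 = 60 ≤ 60
  edge-1 sheds 176 req/s to app-b, lb-1, lb-2, queue-1: 44 each.
    app-b: 80+44 = 124 > 110
    lb-1: 116+44 = 160 > 130
    lb-2: 88+44 = 132 > 130
    queue-1: 162+44 = 206 > 130
  queue-2 sheds 106 req/s to app-b, queue-1: 53 each.
    app-b: 124+53 = 177 > 110
    queue-1: 206+53 = 259 > 130
Round 4 — app-b, lb-1, lb-2, queue-1 crash.
  app-b sheds 177 req/s: no online neighbours, lost.
  lb-1 sheds 160 req/s: no online neighbours, lost.
  lb-2 sheds 132 req/s to worker-1: 132 each.
    worker-1: 60+132 = 192 > 60
  queue-1 sheds 259 req/s to worker-1: 259 each.
    worker-1: 192+259 = 451 > 60
Round 5 — worker-1 crashes.
  worker-1 sheds 451 req/s: no online neighbours, lost.
No further crashes.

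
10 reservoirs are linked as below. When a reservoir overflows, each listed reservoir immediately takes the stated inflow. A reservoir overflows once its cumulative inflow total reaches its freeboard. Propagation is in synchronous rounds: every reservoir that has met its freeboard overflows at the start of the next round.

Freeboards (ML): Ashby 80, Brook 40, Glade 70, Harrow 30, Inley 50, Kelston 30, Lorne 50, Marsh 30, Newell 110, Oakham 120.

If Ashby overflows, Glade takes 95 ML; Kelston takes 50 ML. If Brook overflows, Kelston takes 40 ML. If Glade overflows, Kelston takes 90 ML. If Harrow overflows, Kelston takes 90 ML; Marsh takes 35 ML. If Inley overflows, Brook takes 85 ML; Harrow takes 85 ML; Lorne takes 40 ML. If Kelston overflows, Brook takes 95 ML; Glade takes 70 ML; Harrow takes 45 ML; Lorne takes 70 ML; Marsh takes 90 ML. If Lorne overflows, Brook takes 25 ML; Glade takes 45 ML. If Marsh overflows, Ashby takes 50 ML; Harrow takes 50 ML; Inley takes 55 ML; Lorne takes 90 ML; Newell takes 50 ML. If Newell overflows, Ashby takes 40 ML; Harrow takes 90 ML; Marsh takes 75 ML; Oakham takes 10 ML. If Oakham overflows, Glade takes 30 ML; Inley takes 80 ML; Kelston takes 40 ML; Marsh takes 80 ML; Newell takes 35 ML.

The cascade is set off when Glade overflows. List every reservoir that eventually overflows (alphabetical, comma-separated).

Round 1 — Glade overflows (initial).
  Kelston: +90 → 90 ≥ 30
Round 2 — Kelston overflows.
  Brook: +95 → 95 ≥ 40
  Harrow: +45 → 45 ≥ 30
  Lorne: +70 → 70 ≥ 50
  Marsh: +90 → 90 ≥ 30
Round 3 — Brook, Harrow, Lorne, Marsh overflow.
  Ashby: +50 → 50 < 80
  Inley: +55 → 55 ≥ 50
  Newell: +50 → 50 < 110
Round 4 — Inley overflows.
No further overflows.

Brook, Glade, Harrow, Inley, Kelston, Lorne, Marsh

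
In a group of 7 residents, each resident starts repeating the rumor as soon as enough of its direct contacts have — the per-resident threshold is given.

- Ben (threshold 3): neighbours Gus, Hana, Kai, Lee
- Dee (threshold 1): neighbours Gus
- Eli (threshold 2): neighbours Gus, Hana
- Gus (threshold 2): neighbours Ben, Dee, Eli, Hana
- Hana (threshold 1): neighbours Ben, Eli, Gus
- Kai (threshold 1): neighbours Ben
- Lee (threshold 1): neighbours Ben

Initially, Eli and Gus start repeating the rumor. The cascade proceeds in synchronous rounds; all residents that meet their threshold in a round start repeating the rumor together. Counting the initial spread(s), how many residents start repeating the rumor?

Round 1 — Eli, Gus start repeating the rumor (initial).
Round 2 — checking thresholds:
  Ben: 1 of 4 neighbours < 3, holds.
  Dee: 1 of 1 neighbours ≥ 1, starts repeating the rumor.
  Hana: 2 of 3 neighbours ≥ 1, starts repeating the rumor.
Round 3 — no new spreads; cascade stops.

4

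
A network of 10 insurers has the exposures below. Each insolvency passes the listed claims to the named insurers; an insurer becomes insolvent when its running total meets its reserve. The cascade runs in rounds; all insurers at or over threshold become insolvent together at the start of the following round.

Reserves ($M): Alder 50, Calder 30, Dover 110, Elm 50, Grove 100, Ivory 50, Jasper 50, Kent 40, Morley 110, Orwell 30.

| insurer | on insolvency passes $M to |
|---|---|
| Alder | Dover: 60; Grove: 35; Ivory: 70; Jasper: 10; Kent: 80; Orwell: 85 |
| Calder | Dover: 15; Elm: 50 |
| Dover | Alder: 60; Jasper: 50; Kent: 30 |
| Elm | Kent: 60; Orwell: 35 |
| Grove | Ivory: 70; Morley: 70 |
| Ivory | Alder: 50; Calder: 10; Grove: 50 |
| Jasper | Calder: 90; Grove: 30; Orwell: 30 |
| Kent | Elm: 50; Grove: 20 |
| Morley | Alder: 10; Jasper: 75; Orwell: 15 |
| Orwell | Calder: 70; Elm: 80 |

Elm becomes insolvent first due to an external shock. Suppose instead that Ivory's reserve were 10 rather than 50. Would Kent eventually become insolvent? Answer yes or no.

With Ivory's reserve at 10:
Round 1 — Elm becomes insolvent (initial).
  Kent: +60 → 60 ≥ 40
  Orwell: +35 → 35 ≥ 30
Round 2 — Kent, Orwell become insolvent.
  Calder: +70 → 70 ≥ 30
  Grove: +20 → 20 < 100
Round 3 — Calder becomes insolvent.
  Dover: +15 → 15 < 110
No further insolvencies.

yes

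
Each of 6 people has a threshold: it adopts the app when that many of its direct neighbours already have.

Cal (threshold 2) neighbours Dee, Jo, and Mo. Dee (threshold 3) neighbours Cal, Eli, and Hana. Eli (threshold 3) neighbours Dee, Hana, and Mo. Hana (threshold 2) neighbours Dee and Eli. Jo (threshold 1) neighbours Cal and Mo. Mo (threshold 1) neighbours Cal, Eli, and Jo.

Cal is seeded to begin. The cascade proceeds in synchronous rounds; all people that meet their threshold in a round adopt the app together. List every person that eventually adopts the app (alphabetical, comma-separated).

Round 1 — Cal adopts the app (initial).
Round 2 — checking thresholds:
  Dee: 1 of 3 neighbours < 3, not yet.
  Jo: 1 of 2 neighbours ≥ 1, adopts the app.
  Mo: 1 of 3 neighbours ≥ 1, adopts the app.
Round 3 — no new adoptions; cascade stops.

Cal, Jo, Mo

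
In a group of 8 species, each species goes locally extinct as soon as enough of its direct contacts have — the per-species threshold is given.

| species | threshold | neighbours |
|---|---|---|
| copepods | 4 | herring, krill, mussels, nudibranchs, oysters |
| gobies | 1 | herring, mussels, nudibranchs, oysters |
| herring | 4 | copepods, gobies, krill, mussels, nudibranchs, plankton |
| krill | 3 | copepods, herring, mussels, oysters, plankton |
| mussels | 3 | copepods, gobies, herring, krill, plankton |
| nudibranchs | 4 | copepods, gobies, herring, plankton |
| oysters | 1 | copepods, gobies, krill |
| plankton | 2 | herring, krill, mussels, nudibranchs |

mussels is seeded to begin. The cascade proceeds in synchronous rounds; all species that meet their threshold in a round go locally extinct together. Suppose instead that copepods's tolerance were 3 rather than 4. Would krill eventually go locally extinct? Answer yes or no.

no

With copepods's tolerance at 3:
Round 1 — mussels goes locally extinct (initial).
Round 2 — checking thresholds:
  copepods: 1 of 5 neighbours < 3, below threshold.
  gobies: 1 of 4 neighbours ≥ 1, goes locally extinct.
  herring: 1 of 6 neighbours < 4, below threshold.
  krill: 1 of 5 neighbours < 3, below threshold.
  plankton: 1 of 4 neighbours < 2, below threshold.
Round 3 — checking thresholds:
  copepods: 1 of 5 neighbours < 3, below threshold.
  herring: 2 of 6 neighbours < 4, below threshold.
  krill: 1 of 5 neighbours < 3, below threshold.
  nudibranchs: 1 of 4 neighbours < 4, below threshold.
  oysters: 1 of 3 neighbours ≥ 1, goes locally extinct.
  plankton: 1 of 4 neighbours < 2, below threshold.
Round 4 — no new extinctions; cascade stops.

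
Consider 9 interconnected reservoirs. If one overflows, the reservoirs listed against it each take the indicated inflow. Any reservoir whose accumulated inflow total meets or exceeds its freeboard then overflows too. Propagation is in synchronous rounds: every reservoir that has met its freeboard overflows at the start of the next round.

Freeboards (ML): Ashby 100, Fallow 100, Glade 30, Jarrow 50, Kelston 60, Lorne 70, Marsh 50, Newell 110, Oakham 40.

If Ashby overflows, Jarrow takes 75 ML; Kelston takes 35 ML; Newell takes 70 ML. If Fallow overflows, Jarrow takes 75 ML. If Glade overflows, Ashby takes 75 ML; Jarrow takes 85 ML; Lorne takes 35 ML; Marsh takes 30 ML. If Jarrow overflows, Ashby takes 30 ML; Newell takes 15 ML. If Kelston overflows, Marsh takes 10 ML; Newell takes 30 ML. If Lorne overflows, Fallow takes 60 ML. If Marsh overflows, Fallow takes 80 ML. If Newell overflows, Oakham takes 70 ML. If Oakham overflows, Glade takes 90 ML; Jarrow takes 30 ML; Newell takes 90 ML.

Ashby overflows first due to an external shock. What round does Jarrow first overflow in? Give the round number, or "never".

Round 1 — Ashby overflows (initial).
  Jarrow: +75 → 75 ≥ 50
  Kelston: +35 → 35 < 60
  Newell: +70 → 70 < 110
Round 2 — Jarrow overflows.
  Newell: +15 → 85 < 110
No further overflows.

2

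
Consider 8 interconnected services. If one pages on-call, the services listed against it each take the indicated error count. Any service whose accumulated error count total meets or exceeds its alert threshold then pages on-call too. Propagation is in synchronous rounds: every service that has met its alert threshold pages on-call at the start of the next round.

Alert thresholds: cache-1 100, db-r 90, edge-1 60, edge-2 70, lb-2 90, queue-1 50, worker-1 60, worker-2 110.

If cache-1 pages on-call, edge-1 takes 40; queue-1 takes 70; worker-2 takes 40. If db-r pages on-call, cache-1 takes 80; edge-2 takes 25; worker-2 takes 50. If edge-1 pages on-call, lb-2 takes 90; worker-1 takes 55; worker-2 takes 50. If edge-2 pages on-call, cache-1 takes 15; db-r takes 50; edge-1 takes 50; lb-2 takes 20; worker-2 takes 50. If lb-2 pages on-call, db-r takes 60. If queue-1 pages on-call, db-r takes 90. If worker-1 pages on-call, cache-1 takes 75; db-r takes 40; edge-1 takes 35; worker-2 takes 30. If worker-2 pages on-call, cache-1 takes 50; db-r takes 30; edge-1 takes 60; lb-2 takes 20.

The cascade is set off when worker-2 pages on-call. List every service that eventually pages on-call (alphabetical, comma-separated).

cache-1, db-r, edge-1, lb-2, queue-1, worker-2

Round 1 — worker-2 pages on-call (initial).
  cache-1: +50 → 50 < 100
  db-r: +30 → 30 < 90
  edge-1: +60 → 60 ≥ 60
  lb-2: +20 → 20 < 90
Round 2 — edge-1 pages on-call.
  lb-2: +90 → 110 ≥ 90
  worker-1: +55 → 55 < 60
Round 3 — lb-2 pages on-call.
  db-r: +60 → 90 ≥ 90
Round 4 — db-r pages on-call.
  cache-1: +80 → 130 ≥ 100
  edge-2: +25 → 25 < 70
Round 5 — cache-1 pages on-call.
  queue-1: +70 → 70 ≥ 50
Round 6 — queue-1 pages on-call.
No further pages.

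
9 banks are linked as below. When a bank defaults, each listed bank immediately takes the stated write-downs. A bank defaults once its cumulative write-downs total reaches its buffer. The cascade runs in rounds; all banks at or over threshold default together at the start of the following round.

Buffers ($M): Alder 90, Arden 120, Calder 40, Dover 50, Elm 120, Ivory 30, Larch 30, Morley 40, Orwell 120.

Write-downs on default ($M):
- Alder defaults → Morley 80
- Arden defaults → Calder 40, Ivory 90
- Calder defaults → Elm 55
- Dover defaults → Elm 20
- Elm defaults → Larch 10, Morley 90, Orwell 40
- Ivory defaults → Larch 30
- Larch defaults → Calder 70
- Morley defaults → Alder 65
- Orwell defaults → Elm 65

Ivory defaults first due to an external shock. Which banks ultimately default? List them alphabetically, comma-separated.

Round 1 — Ivory defaults (initial).
  Larch: +30 → 30 ≥ 30
Round 2 — Larch defaults.
  Calder: +70 → 70 ≥ 40
Round 3 — Calder defaults.
  Elm: +55 → 55 < 120
No further defaults.

Calder, Ivory, Larch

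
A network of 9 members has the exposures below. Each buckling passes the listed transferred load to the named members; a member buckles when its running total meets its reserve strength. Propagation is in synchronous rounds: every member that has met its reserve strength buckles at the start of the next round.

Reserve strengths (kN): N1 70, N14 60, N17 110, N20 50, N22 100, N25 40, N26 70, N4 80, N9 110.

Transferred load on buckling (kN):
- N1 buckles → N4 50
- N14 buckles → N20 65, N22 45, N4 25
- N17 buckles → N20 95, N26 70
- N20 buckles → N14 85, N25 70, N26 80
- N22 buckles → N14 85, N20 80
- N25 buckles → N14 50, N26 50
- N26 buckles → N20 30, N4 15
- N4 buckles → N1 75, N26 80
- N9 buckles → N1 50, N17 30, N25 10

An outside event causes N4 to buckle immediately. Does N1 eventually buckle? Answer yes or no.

Round 1 — N4 buckles (initial).
  N1: +75 → 75 ≥ 70
  N26: +80 → 80 ≥ 70
Round 2 — N1, N26 buckle.
  N20: +30 → 30 < 50
No further bucklings.

yes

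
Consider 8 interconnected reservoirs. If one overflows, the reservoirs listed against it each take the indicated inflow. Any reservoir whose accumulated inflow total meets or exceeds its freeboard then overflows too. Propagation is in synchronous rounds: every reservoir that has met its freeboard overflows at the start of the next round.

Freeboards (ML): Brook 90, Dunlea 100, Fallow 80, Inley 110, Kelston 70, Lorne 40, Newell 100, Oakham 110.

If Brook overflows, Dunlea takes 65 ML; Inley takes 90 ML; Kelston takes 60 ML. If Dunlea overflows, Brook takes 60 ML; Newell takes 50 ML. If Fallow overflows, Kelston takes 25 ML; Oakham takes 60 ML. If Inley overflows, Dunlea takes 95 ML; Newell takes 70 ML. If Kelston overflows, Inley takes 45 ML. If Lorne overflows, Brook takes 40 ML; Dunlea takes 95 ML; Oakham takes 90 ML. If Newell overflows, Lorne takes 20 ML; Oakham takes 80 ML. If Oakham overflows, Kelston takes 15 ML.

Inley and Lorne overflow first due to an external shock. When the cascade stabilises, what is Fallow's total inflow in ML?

Round 1 — Inley, Lorne overflow (initial).
  Brook: +40 → 40 < 90
  Dunlea: +95+95 → 190 ≥ 100
  Newell: +70 → 70 < 100
  Oakham: +90 → 90 < 110
Round 2 — Dunlea overflows.
  Brook: +60 → 100 ≥ 90
  Newell: +50 → 120 ≥ 100
Round 3 — Brook, Newell overflow.
  Kelston: +60 → 60 < 70
  Oakham: +80 → 170 ≥ 110
Round 4 — Oakham overflows.
  Kelston: +15 → 75 ≥ 70
Round 5 — Kelston overflows.
No further overflows.

0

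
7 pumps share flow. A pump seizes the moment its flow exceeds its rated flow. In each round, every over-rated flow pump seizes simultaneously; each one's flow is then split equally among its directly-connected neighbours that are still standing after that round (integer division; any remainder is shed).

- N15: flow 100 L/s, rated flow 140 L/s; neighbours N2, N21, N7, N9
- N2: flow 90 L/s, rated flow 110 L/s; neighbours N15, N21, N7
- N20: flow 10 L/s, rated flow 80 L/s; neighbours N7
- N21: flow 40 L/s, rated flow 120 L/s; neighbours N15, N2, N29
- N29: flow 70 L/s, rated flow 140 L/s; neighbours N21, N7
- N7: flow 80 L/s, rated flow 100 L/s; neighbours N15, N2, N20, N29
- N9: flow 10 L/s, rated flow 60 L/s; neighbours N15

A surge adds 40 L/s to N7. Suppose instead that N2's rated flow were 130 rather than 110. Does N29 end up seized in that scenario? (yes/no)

With N2's rated flow at 130:
Round 1 — N7 at 120 > 100. N7 seizes.
  N7 sheds 120 L/s to N15, N2, N20, N29: 30 each.
    N15: 100+30 = 130 ≤ 140
    N2: 90+30 = 120 ≤ 130
    N20: 10+30 = 40 ≤ 80
    N29: 70+30 = 100 ≤ 140
No further seizures.

no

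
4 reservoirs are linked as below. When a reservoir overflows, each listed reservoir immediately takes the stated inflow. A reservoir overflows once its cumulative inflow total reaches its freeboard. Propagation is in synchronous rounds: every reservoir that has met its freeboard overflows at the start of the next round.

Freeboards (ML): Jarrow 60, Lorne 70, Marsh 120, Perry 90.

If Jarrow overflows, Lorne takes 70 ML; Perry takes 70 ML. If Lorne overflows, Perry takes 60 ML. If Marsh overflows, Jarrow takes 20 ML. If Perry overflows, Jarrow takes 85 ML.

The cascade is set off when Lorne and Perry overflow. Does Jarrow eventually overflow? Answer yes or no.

Round 1 — Lorne, Perry overflow (initial).
  Jarrow: +85 → 85 ≥ 60
Round 2 — Jarrow overflows.
No further overflows.

yes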